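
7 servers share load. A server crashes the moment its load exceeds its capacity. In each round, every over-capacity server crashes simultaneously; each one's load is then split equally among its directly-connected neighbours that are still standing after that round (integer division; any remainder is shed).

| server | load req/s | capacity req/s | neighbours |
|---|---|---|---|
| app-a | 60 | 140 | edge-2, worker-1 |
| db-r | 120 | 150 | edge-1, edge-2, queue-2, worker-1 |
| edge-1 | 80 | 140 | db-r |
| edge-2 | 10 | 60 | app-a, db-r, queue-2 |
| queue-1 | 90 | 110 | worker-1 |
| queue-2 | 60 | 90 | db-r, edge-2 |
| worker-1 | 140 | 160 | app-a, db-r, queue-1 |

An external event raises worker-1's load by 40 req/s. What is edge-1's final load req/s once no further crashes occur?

Round 1 — worker-1 at 180 > 160. worker-1 crashes.
  worker-1 sheds 180 req/s to app-a, db-r, queue-1: 60 each.
    app-a: 60+60 = 120 ≤ 140
    db-r: 120+60 = 180 > 150
    queue-1: 90+60 = 150 > 110
Round 2 — db-r, queue-1 crash.
  db-r sheds 180 req/s to edge-1, edge-2, queue-2: 60 each.
    edge-1: 80+60 = 140 ≤ 140
    edge-2: 10+60 = 70 > 60
    queue-2: 60+60 = 120 > 90
  queue-1 sheds 150 req/s: no online neighbours, lost.
Round 3 — edge-2, queue-2 crash.
  edge-2 sheds 70 req/s to app-a: 70 each.
    app-a: 120+70 = 190 > 140
  queue-2 sheds 120 req/s: no online neighbours, lost.
Round 4 — app-a crashes.
  app-a sheds 190 req/s: no online neighbours, lost.
No further crashes.

140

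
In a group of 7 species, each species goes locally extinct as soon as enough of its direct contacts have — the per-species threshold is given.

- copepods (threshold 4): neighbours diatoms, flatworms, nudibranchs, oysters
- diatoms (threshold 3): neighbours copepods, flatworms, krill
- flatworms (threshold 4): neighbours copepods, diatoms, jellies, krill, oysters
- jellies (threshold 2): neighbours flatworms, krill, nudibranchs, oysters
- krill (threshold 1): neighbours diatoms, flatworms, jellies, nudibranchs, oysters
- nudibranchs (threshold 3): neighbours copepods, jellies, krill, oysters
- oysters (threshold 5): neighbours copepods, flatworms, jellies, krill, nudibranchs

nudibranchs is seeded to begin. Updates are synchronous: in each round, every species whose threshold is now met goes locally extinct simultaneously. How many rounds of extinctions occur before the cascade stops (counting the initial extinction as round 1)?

Round 1 — nudibranchs goes locally extinct (initial).
Round 2 — checking thresholds:
  copepods: 1 of 4 neighbours < 4, below threshold.
  jellies: 1 of 4 neighbours < 2, below threshold.
  krill: 1 of 5 neighbours ≥ 1, goes locally extinct.
  oysters: 1 of 5 neighbours < 5, below threshold.
Round 3 — checking thresholds:
  copepods: 1 of 4 neighbours < 4, below threshold.
  diatoms: 1 of 3 neighbours < 3, below threshold.
  flatworms: 1 of 5 neighbours < 4, below threshold.
  jellies: 2 of 4 neighbours ≥ 2, goes locally extinct.
  oysters: 2 of 5 neighbours < 5, below threshold.
Round 4 — no new extinctions; cascade stops.

3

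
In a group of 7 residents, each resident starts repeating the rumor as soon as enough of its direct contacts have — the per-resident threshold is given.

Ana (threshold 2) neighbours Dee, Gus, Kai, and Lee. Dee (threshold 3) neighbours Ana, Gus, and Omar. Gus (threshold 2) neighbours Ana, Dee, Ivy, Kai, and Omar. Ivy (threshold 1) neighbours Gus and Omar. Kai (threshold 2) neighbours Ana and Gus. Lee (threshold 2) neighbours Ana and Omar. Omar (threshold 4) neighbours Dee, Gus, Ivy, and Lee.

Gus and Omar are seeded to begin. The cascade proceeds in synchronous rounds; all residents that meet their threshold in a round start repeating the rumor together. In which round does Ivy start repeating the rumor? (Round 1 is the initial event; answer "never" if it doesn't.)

2

Round 1 — Gus, Omar start repeating the rumor (initial).
Round 2 — checking thresholds:
  Ana: 1 of 4 neighbours < 2, holds.
  Dee: 2 of 3 neighbours < 3, holds.
  Ivy: 2 of 2 neighbours ≥ 1, starts repeating the rumor.
  Kai: 1 of 2 neighbours < 2, holds.
  Lee: 1 of 2 neighbours < 2, holds.
Round 3 — no new spreads; cascade stops.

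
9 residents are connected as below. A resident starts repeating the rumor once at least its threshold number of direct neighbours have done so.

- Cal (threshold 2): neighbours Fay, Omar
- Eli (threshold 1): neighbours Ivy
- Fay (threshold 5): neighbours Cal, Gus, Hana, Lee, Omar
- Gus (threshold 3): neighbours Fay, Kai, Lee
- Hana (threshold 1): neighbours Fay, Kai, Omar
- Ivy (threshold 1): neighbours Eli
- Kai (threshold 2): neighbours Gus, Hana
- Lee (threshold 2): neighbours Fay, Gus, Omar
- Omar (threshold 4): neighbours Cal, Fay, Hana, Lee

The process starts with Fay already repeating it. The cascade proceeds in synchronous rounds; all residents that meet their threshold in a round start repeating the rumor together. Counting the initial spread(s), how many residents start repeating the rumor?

Round 1 — Fay starts repeating the rumor (initial).
Round 2 — checking thresholds:
  Cal: 1 of 2 neighbours < 2, holds.
  Gus: 1 of 3 neighbours < 3, holds.
  Hana: 1 of 3 neighbours ≥ 1, starts repeating the rumor.
  Lee: 1 of 3 neighbours < 2, holds.
  Omar: 1 of 4 neighbours < 4, holds.
Round 3 — no new spreads; cascade stops.

2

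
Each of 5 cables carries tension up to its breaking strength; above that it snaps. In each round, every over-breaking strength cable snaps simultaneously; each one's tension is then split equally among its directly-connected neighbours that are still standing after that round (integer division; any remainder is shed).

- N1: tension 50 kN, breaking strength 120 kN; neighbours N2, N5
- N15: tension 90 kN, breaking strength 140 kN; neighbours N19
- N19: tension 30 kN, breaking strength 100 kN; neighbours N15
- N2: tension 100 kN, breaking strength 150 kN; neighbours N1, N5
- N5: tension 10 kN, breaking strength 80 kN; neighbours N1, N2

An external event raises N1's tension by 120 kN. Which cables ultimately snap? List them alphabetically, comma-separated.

N1, N2, N5

Round 1 — N1 at 170 > 120. N1 snaps.
  N1 sheds 170 kN to N2, N5: 85 each.
    N2: 100+85 = 185 > 150
    N5: 10+85 = 95 > 80
Round 2 — N2, N5 snap.
  N2 sheds 185 kN: no online neighbours, lost.
  N5 sheds 95 kN: no online neighbours, lost.
No further breaks.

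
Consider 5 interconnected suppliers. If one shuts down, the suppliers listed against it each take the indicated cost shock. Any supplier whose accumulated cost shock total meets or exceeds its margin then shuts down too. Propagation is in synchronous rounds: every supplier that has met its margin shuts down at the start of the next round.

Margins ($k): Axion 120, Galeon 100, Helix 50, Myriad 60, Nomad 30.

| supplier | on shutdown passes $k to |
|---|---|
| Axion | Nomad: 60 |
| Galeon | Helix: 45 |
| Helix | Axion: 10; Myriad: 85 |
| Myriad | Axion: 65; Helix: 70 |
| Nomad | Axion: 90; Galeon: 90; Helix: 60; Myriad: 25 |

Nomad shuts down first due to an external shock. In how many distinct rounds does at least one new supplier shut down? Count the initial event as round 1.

4

Round 1 — Nomad shuts down (initial).
  Axion: +90 → 90 < 120
  Galeon: +90 → 90 < 100
  Helix: +60 → 60 ≥ 50
  Myriad: +25 → 25 < 60
Round 2 — Helix shuts down.
  Axion: +10 → 100 < 120
  Myriad: +85 → 110 ≥ 60
Round 3 — Myriad shuts down.
  Axion: +65 → 165 ≥ 120
Round 4 — Axion shuts down.
No further shutdowns.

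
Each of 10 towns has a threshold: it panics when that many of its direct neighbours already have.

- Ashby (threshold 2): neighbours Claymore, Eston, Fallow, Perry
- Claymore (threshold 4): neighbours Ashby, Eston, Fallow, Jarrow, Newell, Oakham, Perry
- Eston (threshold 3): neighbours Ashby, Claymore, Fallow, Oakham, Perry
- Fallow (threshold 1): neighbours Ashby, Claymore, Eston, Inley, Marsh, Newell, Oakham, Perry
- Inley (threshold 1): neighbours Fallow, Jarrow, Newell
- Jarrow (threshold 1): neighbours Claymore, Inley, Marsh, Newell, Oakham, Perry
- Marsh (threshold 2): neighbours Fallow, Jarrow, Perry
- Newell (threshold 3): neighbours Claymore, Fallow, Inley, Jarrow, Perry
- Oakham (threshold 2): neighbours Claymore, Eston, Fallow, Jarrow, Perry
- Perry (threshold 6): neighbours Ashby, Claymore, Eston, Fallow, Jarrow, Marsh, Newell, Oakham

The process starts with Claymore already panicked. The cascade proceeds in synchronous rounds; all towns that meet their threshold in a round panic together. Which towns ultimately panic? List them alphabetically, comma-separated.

Ashby, Claymore, Eston, Fallow, Inley, Jarrow, Marsh, Newell, Oakham, Perry

Round 1 — Claymore panics (initial).
Round 2 — checking thresholds:
  Ashby: 1 of 4 neighbours < 2, not yet.
  Eston: 1 of 5 neighbours < 3, not yet.
  Fallow: 1 of 8 neighbours ≥ 1, panics.
  Jarrow: 1 of 6 neighbours ≥ 1, panics.
  Newell: 1 of 5 neighbours < 3, not yet.
  Oakham: 1 of 5 neighbours < 2, not yet.
  Perry: 1 of 8 neighbours < 6, not yet.
Round 3 — checking thresholds:
  Ashby: 2 of 4 neighbours ≥ 2, panics.
  Eston: 2 of 5 neighbours < 3, not yet.
  Inley: 2 of 3 neighbours ≥ 1, panics.
  Marsh: 2 of 3 neighbours ≥ 2, panics.
  Newell: 3 of 5 neighbours ≥ 3, panics.
  Oakham: 3 of 5 neighbours ≥ 2, panics.
  Perry: 3 of 8 neighbours < 6, not yet.
Round 4 — checking thresholds:
  Eston: 4 of 5 neighbours ≥ 3, panics.
  Perry: 7 of 8 neighbours ≥ 6, panics.
Round 5 — no new panics; cascade stops.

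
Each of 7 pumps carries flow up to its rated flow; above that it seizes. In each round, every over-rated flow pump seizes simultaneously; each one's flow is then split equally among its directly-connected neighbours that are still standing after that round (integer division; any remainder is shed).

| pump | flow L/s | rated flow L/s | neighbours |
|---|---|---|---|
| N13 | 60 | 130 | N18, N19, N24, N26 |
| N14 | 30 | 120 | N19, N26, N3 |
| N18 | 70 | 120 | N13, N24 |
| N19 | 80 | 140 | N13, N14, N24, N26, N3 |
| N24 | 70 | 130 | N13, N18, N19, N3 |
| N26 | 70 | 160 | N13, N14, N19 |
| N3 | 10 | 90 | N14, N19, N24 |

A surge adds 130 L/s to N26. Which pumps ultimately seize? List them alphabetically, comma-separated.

Round 1 — N26 at 200 > 160. N26 seizes.
  N26 sheds 200 L/s to N13, N14, N19: 66 each (2 lost).
    N13: 60+66 = 126 ≤ 130
    N14: 30+66 = 96 ≤ 120
    N19: 80+66 = 146 > 140
Round 2 — N19 seizes.
  N19 sheds 146 L/s to N13, N14, N24, N3: 36 each (2 lost).
    N13: 126+36 = 162 > 130
    N14: 96+36 = 132 > 120
    N24: 70+36 = 106 ≤ 130
    N3: 10+36 = 46 ≤ 90
Round 3 — N13, N14 seize.
  N13 sheds 162 L/s to N18, N24: 81 each.
    N18: 70+81 = 151 > 120
    N24: 106+81 = 187 > 130
  N14 sheds 132 L/s to N3: 132 each.
    N3: 46+132 = 178 > 90
Round 4 — N18, N24, N3 seize.
  N18 sheds 151 L/s: no online neighbours, lost.
  N24 sheds 187 L/s: no online neighbours, lost.
  N3 sheds 178 L/s: no online neighbours, lost.
No further seizures.

N13, N14, N18, N19, N24, N26, N3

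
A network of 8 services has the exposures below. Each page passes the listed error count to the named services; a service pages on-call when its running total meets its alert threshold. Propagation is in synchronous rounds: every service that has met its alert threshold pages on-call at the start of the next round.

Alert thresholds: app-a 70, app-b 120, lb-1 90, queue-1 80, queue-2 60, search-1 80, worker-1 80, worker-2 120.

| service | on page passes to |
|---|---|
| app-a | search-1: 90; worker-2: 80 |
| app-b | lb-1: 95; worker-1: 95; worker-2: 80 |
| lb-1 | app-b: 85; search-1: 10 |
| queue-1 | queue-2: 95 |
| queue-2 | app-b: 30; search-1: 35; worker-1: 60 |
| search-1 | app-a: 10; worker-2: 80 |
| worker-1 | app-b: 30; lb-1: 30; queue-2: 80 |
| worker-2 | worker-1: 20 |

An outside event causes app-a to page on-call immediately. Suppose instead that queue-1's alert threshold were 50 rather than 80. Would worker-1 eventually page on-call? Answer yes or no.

no

With queue-1's alert threshold at 50:
Round 1 — app-a pages on-call (initial).
  search-1: +90 → 90 ≥ 80
  worker-2: +80 → 80 < 120
Round 2 — search-1 pages on-call.
  worker-2: +80 → 160 ≥ 120
Round 3 — worker-2 pages on-call.
  worker-1: +20 → 20 < 80
No further pages.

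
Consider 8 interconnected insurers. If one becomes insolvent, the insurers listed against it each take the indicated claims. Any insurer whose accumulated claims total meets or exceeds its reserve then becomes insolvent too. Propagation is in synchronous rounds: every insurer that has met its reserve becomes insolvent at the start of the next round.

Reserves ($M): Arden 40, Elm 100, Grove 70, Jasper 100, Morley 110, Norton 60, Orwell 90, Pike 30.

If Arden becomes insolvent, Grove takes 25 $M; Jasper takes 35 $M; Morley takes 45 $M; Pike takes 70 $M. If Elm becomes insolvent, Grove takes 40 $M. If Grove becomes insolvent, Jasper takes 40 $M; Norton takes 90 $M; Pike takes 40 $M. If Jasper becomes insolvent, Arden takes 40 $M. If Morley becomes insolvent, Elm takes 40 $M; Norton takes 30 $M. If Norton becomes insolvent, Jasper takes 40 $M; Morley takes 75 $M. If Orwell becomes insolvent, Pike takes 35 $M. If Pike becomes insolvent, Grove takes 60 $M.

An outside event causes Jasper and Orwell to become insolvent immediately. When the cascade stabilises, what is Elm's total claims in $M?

40

Round 1 — Jasper, Orwell become insolvent (initial).
  Arden: +40 → 40 ≥ 40
  Pike: +35 → 35 ≥ 30
Round 2 — Arden, Pike become insolvent.
  Grove: +25+60 → 85 ≥ 70
  Morley: +45 → 45 < 110
Round 3 — Grove becomes insolvent.
  Norton: +90 → 90 ≥ 60
Round 4 — Norton becomes insolvent.
  Morley: +75 → 120 ≥ 110
Round 5 — Morley becomes insolvent.
  Elm: +40 → 40 < 100
No further insolvencies.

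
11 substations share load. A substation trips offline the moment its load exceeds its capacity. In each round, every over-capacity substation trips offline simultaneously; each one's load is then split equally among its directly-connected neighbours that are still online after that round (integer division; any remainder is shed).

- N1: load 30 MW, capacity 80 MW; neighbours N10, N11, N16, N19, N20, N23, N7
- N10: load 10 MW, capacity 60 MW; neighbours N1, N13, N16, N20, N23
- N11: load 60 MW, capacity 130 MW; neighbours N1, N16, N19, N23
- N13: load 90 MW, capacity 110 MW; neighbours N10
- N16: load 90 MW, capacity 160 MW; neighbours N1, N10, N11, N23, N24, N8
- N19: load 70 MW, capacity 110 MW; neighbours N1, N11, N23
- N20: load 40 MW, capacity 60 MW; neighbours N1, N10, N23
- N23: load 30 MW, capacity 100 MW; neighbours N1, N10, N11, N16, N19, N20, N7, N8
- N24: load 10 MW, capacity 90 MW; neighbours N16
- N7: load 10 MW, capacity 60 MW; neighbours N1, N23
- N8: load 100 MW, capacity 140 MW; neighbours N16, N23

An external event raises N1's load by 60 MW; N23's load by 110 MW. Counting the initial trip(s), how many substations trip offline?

9

Round 1 — N1 at 90 > 80; N23 at 140 > 100. N1, N23 trip offline.
  N1 sheds 90 MW to N10, N11, N16, N19, N20, N7: 15 each.
    N10: 10+15 = 25 ≤ 60
    N11: 60+15 = 75 ≤ 130
    N16: 90+15 = 105 ≤ 160
    N19: 70+15 = 85 ≤ 110
    N20: 40+15 = 55 ≤ 60
    N7: 10+15 = 25 ≤ 60
  N23 sheds 140 MW to N10, N11, N16, N19, N20, N7, N8: 20 each.
    N10: 25+20 = 45 ≤ 60
    N11: 75+20 = 95 ≤ 130
    N16: 105+20 = 125 ≤ 160
    N19: 85+20 = 105 ≤ 110
    N20: 55+20 = 75 > 60
    N7: 25+20 = 45 ≤ 60
    N8: 100+20 = 120 ≤ 140
Round 2 — N20 trips offline.
  N20 sheds 75 MW to N10: 75 each.
    N10: 45+75 = 120 > 60
Round 3 — N10 trips offline.
  N10 sheds 120 MW to N13, N16: 60 each.
    N13: 90+60 = 150 > 110
    N16: 125+60 = 185 > 160
Round 4 — N13, N16 trip offline.
  N13 sheds 150 MW: no online neighbours, lost.
  N16 sheds 185 MW to N11, N24, N8: 61 each (2 lost).
    N11: 95+61 = 156 > 130
    N24: 10+61 = 71 ≤ 90
    N8: 120+61 = 181 > 140
Round 5 — N11, N8 trip offline.
  N11 sheds 156 MW to N19: 156 each.
    N19: 105+156 = 261 > 110
  N8 sheds 181 MW: no online neighbours, lost.
Round 6 — N19 trips offline.
  N19 sheds 261 MW: no online neighbours, lost.
No further trips.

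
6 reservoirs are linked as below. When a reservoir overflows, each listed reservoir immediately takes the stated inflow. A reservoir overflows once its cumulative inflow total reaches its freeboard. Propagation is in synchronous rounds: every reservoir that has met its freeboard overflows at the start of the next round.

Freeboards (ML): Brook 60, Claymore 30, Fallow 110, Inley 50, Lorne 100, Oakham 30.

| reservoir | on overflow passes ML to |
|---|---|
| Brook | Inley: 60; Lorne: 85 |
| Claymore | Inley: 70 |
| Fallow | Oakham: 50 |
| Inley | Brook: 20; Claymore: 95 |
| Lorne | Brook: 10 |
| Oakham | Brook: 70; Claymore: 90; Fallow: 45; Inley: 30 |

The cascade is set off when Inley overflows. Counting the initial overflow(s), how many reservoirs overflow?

2

Round 1 — Inley overflows (initial).
  Brook: +20 → 20 < 60
  Claymore: +95 → 95 ≥ 30
Round 2 — Claymore overflows.
No further overflows.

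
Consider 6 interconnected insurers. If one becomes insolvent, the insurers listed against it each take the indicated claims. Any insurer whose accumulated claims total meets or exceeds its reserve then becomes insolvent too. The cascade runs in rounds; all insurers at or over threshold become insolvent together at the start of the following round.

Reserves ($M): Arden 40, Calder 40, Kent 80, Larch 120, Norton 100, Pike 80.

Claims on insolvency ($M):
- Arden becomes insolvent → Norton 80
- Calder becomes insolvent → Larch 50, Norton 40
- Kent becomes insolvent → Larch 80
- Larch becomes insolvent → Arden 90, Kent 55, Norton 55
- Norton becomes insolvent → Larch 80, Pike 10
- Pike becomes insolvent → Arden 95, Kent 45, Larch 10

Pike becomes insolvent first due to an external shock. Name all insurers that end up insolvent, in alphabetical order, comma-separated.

Arden, Pike

Round 1 — Pike becomes insolvent (initial).
  Arden: +95 → 95 ≥ 40
  Kent: +45 → 45 < 80
  Larch: +10 → 10 < 120
Round 2 — Arden becomes insolvent.
  Norton: +80 → 80 < 100
No further insolvencies.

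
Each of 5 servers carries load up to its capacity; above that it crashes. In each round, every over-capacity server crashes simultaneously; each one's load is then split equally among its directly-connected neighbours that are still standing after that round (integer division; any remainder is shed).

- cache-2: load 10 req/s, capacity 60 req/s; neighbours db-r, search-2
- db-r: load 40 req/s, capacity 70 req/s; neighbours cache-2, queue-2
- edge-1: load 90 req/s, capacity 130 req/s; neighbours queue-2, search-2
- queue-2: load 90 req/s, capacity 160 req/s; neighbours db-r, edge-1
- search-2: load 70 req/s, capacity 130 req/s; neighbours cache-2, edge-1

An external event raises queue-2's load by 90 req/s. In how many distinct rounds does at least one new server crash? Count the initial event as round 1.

3

Round 1 — queue-2 at 180 > 160. queue-2 crashes.
  queue-2 sheds 180 req/s to db-r, edge-1: 90 each.
    db-r: 40+90 = 130 > 70
    edge-1: 90+90 = 180 > 130
Round 2 — db-r, edge-1 crash.
  db-r sheds 130 req/s to cache-2: 130 each.
    cache-2: 10+130 = 140 > 60
  edge-1 sheds 180 req/s to search-2: 180 each.
    search-2: 70+180 = 250 > 130
Round 3 — cache-2, search-2 crash.
  cache-2 sheds 140 req/s: no online neighbours, lost.
  search-2 sheds 250 req/s: no online neighbours, lost.
No further crashes.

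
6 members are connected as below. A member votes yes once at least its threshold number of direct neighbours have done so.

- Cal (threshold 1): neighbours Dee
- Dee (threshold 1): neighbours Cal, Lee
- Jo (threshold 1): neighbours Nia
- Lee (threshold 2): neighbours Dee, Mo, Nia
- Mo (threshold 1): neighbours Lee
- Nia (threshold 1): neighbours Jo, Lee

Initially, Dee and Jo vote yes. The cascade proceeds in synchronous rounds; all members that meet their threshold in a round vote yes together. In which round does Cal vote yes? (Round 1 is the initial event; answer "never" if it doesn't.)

2

Round 1 — Dee, Jo vote yes (initial).
Round 2 — checking thresholds:
  Cal: 1 of 1 neighbours ≥ 1, votes yes.
  Lee: 1 of 3 neighbours < 2, below threshold.
  Nia: 1 of 2 neighbours ≥ 1, votes yes.
Round 3 — checking thresholds:
  Lee: 2 of 3 neighbours ≥ 2, votes yes.
Round 4 — checking thresholds:
  Mo: 1 of 1 neighbours ≥ 1, votes yes.
Round 5 — no new yes votes; cascade stops.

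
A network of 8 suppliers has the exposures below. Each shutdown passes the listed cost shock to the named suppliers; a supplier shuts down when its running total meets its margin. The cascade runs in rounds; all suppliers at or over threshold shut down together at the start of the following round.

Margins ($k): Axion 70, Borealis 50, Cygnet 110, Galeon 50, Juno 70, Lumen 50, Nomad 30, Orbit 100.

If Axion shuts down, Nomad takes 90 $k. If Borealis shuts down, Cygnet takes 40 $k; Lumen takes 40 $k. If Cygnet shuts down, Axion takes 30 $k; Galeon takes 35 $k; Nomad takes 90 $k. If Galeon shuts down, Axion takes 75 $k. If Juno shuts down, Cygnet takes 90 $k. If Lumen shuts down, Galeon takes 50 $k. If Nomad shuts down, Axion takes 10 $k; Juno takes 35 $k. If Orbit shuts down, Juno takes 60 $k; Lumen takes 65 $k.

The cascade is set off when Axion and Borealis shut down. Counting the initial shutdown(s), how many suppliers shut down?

3

Round 1 — Axion, Borealis shut down (initial).
  Cygnet: +40 → 40 < 110
  Lumen: +40 → 40 < 50
  Nomad: +90 → 90 ≥ 30
Round 2 — Nomad shuts down.
  Juno: +35 → 35 < 70
No further shutdowns.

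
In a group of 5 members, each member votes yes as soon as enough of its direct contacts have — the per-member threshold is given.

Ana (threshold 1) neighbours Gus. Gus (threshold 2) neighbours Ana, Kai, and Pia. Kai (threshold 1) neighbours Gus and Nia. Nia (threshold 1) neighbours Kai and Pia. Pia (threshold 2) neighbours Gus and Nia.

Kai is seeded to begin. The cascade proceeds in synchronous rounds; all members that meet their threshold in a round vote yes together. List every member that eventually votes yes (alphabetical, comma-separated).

Round 1 — Kai votes yes (initial).
Round 2 — checking thresholds:
  Gus: 1 of 3 neighbours < 2, below threshold.
  Nia: 1 of 2 neighbours ≥ 1, votes yes.
Round 3 — no new yes votes; cascade stops.

Kai, Nia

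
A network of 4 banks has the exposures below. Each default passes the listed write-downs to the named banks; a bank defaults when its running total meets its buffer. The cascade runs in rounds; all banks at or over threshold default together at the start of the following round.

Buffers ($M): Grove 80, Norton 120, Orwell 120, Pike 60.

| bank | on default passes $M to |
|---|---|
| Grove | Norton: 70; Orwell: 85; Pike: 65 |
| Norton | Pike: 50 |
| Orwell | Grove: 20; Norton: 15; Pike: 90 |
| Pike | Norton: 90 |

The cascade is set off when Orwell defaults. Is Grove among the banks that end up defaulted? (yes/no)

Round 1 — Orwell defaults (initial).
  Grove: +20 → 20 < 80
  Norton: +15 → 15 < 120
  Pike: +90 → 90 ≥ 60
Round 2 — Pike defaults.
  Norton: +90 → 105 < 120
No further defaults.

no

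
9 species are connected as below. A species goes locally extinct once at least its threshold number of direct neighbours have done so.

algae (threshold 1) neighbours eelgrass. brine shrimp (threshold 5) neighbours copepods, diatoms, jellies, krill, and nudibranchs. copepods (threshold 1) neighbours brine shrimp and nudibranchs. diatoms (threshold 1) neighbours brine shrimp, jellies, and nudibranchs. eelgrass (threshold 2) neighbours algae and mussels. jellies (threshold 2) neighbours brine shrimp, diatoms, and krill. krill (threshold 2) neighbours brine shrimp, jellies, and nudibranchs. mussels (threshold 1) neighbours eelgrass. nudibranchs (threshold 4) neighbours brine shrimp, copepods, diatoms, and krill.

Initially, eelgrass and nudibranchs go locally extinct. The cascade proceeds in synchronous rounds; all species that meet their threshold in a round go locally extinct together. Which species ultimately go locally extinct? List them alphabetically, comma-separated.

algae, copepods, diatoms, eelgrass, mussels, nudibranchs

Round 1 — eelgrass, nudibranchs go locally extinct (initial).
Round 2 — checking thresholds:
  algae: 1 of 1 neighbours ≥ 1, goes locally extinct.
  brine shrimp: 1 of 5 neighbours < 5, not yet.
  copepods: 1 of 2 neighbours ≥ 1, goes locally extinct.
  diatoms: 1 of 3 neighbours ≥ 1, goes locally extinct.
  krill: 1 of 3 neighbours < 2, not yet.
  mussels: 1 of 1 neighbours ≥ 1, goes locally extinct.
Round 3 — no new extinctions; cascade stops.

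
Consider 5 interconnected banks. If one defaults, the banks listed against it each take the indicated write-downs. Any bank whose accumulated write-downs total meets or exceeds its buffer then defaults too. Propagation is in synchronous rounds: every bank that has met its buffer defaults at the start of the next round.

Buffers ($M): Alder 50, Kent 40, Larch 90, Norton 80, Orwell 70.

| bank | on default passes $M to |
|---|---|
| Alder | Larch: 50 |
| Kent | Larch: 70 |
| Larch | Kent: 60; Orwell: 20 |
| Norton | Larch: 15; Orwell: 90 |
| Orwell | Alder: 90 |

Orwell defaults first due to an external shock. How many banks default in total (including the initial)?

Round 1 — Orwell defaults (initial).
  Alder: +90 → 90 ≥ 50
Round 2 — Alder defaults.
  Larch: +50 → 50 < 90
No further defaults.

2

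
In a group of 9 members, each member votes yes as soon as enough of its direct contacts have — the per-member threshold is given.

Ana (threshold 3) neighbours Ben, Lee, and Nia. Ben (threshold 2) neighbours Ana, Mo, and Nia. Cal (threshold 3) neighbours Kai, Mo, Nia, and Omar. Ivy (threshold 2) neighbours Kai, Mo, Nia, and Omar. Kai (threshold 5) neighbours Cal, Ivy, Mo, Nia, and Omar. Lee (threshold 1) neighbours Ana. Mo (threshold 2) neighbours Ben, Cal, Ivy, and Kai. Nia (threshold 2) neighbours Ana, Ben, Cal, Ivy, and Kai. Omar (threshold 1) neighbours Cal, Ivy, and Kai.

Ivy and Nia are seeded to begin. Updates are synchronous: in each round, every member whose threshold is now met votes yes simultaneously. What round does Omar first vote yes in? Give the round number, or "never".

2

Round 1 — Ivy, Nia vote yes (initial).
Round 2 — checking thresholds:
  Ana: 1 of 3 neighbours < 3, not yet.
  Ben: 1 of 3 neighbours < 2, not yet.
  Cal: 1 of 4 neighbours < 3, not yet.
  Kai: 2 of 5 neighbours < 5, not yet.
  Mo: 1 of 4 neighbours < 2, not yet.
  Omar: 1 of 3 neighbours ≥ 1, votes yes.
Round 3 — no new yes votes; cascade stops.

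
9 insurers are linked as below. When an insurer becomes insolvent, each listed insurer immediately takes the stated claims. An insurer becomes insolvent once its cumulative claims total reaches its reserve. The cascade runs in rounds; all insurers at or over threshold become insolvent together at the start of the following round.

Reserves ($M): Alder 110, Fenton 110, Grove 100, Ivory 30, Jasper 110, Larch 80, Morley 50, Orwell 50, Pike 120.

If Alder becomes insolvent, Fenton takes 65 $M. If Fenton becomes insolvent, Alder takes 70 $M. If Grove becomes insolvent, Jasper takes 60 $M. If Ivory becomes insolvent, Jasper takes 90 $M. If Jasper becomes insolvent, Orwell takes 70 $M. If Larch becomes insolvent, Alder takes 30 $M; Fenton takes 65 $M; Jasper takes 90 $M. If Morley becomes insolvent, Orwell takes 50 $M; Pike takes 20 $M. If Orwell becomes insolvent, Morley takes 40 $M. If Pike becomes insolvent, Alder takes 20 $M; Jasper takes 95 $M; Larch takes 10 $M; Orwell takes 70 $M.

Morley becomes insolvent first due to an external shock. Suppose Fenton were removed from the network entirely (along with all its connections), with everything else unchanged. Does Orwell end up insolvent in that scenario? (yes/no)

With Fenton removed:
Round 1 — Morley becomes insolvent (initial).
  Orwell: +50 → 50 ≥ 50
  Pike: +20 → 20 < 120
Round 2 — Orwell becomes insolvent.
No further insolvencies.

yes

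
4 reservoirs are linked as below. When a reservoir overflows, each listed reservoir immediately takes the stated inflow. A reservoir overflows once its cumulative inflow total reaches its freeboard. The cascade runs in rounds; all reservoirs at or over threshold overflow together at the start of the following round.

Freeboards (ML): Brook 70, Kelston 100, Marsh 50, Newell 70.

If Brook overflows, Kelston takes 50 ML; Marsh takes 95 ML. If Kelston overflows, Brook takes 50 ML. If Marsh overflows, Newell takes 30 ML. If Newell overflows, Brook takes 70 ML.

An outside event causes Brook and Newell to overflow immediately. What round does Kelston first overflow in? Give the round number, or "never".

Round 1 — Brook, Newell overflow (initial).
  Kelston: +50 → 50 < 100
  Marsh: +95 → 95 ≥ 50
Round 2 — Marsh overflows.
No further overflows.

never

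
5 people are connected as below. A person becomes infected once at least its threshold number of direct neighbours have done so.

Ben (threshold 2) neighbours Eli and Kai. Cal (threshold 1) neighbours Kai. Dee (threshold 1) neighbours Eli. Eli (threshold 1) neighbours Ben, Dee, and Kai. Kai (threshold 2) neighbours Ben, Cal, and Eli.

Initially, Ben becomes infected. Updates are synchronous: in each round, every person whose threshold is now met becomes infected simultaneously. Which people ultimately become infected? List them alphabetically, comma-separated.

Round 1 — Ben becomes infected (initial).
Round 2 — checking thresholds:
  Eli: 1 of 3 neighbours ≥ 1, becomes infected.
  Kai: 1 of 3 neighbours < 2, holds.
Round 3 — checking thresholds:
  Dee: 1 of 1 neighbours ≥ 1, becomes infected.
  Kai: 2 of 3 neighbours ≥ 2, becomes infected.
Round 4 — checking thresholds:
  Cal: 1 of 1 neighbours ≥ 1, becomes infected.
Round 5 — no new infections; cascade stops.

Ben, Cal, Dee, Eli, Kai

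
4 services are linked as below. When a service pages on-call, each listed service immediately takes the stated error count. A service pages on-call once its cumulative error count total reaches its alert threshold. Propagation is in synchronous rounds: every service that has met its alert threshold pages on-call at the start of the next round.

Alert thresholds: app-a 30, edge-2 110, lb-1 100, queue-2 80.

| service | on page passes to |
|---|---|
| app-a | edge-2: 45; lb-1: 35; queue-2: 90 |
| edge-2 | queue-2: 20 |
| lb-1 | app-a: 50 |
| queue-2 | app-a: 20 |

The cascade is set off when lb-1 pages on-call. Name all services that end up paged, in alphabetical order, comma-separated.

Round 1 — lb-1 pages on-call (initial).
  app-a: +50 → 50 ≥ 30
Round 2 — app-a pages on-call.
  edge-2: +45 → 45 < 110
  queue-2: +90 → 90 ≥ 80
Round 3 — queue-2 pages on-call.
No further pages.

app-a, lb-1, queue-2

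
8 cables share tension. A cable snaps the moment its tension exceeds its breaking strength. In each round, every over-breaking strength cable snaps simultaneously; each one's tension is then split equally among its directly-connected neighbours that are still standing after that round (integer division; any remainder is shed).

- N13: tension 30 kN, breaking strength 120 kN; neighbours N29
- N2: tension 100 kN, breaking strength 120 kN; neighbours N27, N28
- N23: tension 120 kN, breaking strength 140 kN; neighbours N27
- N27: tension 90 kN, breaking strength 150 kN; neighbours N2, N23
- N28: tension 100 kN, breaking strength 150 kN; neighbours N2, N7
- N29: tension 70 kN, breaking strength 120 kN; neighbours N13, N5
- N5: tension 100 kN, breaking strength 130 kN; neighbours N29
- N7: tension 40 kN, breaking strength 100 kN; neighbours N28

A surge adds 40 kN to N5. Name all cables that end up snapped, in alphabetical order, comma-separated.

Round 1 — N5 at 140 > 130. N5 snaps.
  N5 sheds 140 kN to N29: 140 each.
    N29: 70+140 = 210 > 120
Round 2 — N29 snaps.
  N29 sheds 210 kN to N13: 210 each.
    N13: 30+210 = 240 > 120
Round 3 — N13 snaps.
  N13 sheds 240 kN: no online neighbours, lost.
No further breaks.

N13, N29, N5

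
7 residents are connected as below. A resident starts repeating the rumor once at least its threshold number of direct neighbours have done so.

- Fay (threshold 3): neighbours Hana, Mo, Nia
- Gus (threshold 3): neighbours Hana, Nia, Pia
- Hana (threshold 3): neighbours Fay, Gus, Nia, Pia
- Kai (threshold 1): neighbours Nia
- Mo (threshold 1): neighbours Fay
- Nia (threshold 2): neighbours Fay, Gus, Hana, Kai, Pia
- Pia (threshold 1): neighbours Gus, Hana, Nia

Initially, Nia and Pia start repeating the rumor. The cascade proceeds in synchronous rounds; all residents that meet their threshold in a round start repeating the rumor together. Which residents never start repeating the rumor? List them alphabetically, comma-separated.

Fay, Gus, Hana, Mo

Round 1 — Nia, Pia start repeating the rumor (initial).
Round 2 — checking thresholds:
  Fay: 1 of 3 neighbours < 3, not yet.
  Gus: 2 of 3 neighbours < 3, not yet.
  Hana: 2 of 4 neighbours < 3, not yet.
  Kai: 1 of 1 neighbours ≥ 1, starts repeating the rumor.
Round 3 — no new spreads; cascade stops.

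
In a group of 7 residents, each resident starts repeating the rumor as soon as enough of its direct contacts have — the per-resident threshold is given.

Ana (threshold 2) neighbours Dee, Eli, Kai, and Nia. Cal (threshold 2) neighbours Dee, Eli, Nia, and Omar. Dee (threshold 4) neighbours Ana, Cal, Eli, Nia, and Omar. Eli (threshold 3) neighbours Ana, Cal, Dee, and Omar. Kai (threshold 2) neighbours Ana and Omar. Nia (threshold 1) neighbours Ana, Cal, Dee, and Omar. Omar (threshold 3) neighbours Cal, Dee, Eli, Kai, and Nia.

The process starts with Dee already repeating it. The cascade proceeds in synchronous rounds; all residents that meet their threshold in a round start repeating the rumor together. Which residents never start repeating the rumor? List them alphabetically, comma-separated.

none

Round 1 — Dee starts repeating the rumor (initial).
Round 2 — checking thresholds:
  Ana: 1 of 4 neighbours < 2, below threshold.
  Cal: 1 of 4 neighbours < 2, below threshold.
  Eli: 1 of 4 neighbours < 3, below threshold.
  Nia: 1 of 4 neighbours ≥ 1, starts repeating the rumor.
  Omar: 1 of 5 neighbours < 3, below threshold.
Round 3 — checking thresholds:
  Ana: 2 of 4 neighbours ≥ 2, starts repeating the rumor.
  Cal: 2 of 4 neighbours ≥ 2, starts repeating the rumor.
  Eli: 1 of 4 neighbours < 3, below threshold.
  Omar: 2 of 5 neighbours < 3, below threshold.
Round 4 — checking thresholds:
  Eli: 3 of 4 neighbours ≥ 3, starts repeating the rumor.
  Kai: 1 of 2 neighbours < 2, below threshold.
  Omar: 3 of 5 neighbours ≥ 3, starts repeating the rumor.
Round 5 — checking thresholds:
  Kai: 2 of 2 neighbours ≥ 2, starts repeating the rumor.
Round 6 — no new spreads; cascade stops.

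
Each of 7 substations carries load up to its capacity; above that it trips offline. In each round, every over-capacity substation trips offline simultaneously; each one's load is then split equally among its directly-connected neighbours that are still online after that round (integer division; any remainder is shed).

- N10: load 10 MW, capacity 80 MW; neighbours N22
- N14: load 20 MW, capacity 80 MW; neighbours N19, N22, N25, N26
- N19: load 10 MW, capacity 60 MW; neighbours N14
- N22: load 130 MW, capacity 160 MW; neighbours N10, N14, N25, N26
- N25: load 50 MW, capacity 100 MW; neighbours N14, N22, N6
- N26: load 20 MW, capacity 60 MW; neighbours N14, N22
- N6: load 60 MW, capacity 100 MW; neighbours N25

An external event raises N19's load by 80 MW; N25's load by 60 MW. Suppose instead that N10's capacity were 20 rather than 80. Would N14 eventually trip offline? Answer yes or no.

With N10's capacity at 20:
Round 1 — N19 at 90 > 60; N25 at 110 > 100. N19, N25 trip offline.
  N19 sheds 90 MW to N14: 90 each.
    N14: 20+90 = 110 > 80
  N25 sheds 110 MW to N14, N22, N6: 36 each (2 lost).
    N14: 110+36 = 146 > 80
    N22: 130+36 = 166 > 160
    N6: 60+36 = 96 ≤ 100
Round 2 — N14, N22 trip offline.
  N14 sheds 146 MW to N26: 146 each.
    N26: 20+146 = 166 > 60
  N22 sheds 166 MW to N10, N26: 83 each.
    N10: 10+83 = 93 > 20
    N26: 166+83 = 249 > 60
Round 3 — N10, N26 trip offline.
  N10 sheds 93 MW: no online neighbours, lost.
  N26 sheds 249 MW: no online neighbours, lost.
No further trips.

yes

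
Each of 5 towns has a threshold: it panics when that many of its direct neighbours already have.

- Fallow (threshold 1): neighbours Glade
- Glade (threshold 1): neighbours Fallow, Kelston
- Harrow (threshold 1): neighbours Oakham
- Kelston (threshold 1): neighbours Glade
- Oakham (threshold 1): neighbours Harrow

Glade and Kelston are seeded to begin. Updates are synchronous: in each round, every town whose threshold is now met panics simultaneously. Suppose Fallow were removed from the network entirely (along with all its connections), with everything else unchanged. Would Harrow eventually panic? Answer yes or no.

no

With Fallow removed:
Round 1 — Glade, Kelston panic (initial).
Round 2 — no new panics; cascade stops.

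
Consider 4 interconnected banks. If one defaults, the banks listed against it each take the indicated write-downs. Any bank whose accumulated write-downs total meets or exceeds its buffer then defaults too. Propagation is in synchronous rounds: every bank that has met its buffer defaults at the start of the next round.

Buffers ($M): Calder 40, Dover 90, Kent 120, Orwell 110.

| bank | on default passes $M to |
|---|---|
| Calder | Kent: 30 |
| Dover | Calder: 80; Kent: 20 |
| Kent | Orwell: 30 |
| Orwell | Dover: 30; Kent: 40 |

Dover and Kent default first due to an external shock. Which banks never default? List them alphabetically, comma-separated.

Orwell

Round 1 — Dover, Kent default (initial).
  Calder: +80 → 80 ≥ 40
  Orwell: +30 → 30 < 110
Round 2 — Calder defaults.
No further defaults.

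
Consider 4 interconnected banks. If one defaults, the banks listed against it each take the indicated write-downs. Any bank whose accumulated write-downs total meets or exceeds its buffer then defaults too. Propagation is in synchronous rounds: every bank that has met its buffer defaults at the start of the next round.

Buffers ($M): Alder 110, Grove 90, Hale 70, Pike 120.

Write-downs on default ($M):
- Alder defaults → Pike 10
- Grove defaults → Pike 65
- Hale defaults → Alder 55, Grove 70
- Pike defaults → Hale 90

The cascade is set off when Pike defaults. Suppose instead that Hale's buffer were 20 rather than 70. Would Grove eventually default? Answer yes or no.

With Hale's buffer at 20:
Round 1 — Pike defaults (initial).
  Hale: +90 → 90 ≥ 20
Round 2 — Hale defaults.
  Alder: +55 → 55 < 110
  Grove: +70 → 70 < 90
No further defaults.

no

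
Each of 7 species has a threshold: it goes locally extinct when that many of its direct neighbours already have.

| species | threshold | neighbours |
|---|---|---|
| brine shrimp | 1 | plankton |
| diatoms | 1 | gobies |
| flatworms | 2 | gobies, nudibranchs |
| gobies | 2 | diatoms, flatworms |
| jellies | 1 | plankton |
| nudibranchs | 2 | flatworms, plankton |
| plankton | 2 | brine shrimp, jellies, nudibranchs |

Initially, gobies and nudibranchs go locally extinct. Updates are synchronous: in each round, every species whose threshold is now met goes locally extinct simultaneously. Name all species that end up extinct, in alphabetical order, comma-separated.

Round 1 — gobies, nudibranchs go locally extinct (initial).
Round 2 — checking thresholds:
  diatoms: 1 of 1 neighbours ≥ 1, goes locally extinct.
  flatworms: 2 of 2 neighbours ≥ 2, goes locally extinct.
  plankton: 1 of 3 neighbours < 2, holds.
Round 3 — no new extinctions; cascade stops.

diatoms, flatworms, gobies, nudibranchs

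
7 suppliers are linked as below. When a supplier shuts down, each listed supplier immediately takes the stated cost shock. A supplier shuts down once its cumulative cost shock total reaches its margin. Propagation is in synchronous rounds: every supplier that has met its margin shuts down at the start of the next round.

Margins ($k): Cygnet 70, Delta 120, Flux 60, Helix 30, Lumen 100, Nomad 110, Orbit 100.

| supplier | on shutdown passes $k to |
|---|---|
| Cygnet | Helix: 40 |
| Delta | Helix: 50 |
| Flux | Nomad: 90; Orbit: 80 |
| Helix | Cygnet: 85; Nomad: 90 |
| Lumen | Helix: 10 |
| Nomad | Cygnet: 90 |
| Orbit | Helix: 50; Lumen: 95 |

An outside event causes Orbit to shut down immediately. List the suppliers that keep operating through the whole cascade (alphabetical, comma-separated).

Delta, Flux, Lumen, Nomad

Round 1 — Orbit shuts down (initial).
  Helix: +50 → 50 ≥ 30
  Lumen: +95 → 95 < 100
Round 2 — Helix shuts down.
  Cygnet: +85 → 85 ≥ 70
  Nomad: +90 → 90 < 110
Round 3 — Cygnet shuts down.
No further shutdowns.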